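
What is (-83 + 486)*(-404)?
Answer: -162812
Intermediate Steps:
(-83 + 486)*(-404) = 403*(-404) = -162812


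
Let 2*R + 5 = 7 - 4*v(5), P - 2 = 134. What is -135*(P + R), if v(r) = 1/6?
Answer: -18450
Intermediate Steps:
v(r) = 1/6
P = 136 (P = 2 + 134 = 136)
R = 2/3 (R = -5/2 + (7 - 4*1/6)/2 = -5/2 + (7 - 2/3)/2 = -5/2 + (1/2)*(19/3) = -5/2 + 19/6 = 2/3 ≈ 0.66667)
-135*(P + R) = -135*(136 + 2/3) = -135*410/3 = -18450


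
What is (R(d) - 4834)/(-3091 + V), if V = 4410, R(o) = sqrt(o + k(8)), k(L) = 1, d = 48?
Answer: -4827/1319 ≈ -3.6596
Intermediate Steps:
R(o) = sqrt(1 + o) (R(o) = sqrt(o + 1) = sqrt(1 + o))
(R(d) - 4834)/(-3091 + V) = (sqrt(1 + 48) - 4834)/(-3091 + 4410) = (sqrt(49) - 4834)/1319 = (7 - 4834)*(1/1319) = -4827*1/1319 = -4827/1319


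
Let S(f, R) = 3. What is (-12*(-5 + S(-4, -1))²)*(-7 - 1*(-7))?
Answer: 0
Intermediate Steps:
(-12*(-5 + S(-4, -1))²)*(-7 - 1*(-7)) = (-12*(-5 + 3)²)*(-7 - 1*(-7)) = (-12*(-2)²)*(-7 + 7) = -12*4*0 = -48*0 = 0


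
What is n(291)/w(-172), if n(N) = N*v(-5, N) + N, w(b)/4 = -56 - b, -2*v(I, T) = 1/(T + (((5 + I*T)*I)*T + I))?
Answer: 1228040661/1958113408 ≈ 0.62716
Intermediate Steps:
v(I, T) = -1/(2*(I + T + I*T*(5 + I*T))) (v(I, T) = -1/(2*(T + (((5 + I*T)*I)*T + I))) = -1/(2*(T + ((I*(5 + I*T))*T + I))) = -1/(2*(T + (I*T*(5 + I*T) + I))) = -1/(2*(T + (I + I*T*(5 + I*T)))) = -1/(2*(I + T + I*T*(5 + I*T))))
w(b) = -224 - 4*b (w(b) = 4*(-56 - b) = -224 - 4*b)
n(N) = N - N/(-10 - 48*N + 50*N²) (n(N) = N*(-1/(2*(-5) + 2*N + 2*(-5)²*N² + 10*(-5)*N)) + N = N*(-1/(-10 + 2*N + 2*25*N² - 50*N)) + N = N*(-1/(-10 + 2*N + 50*N² - 50*N)) + N = N*(-1/(-10 - 48*N + 50*N²)) + N = -N/(-10 - 48*N + 50*N²) + N = N - N/(-10 - 48*N + 50*N²))
n(291)/w(-172) = ((½)*291*(11 - 50*291² + 48*291)/(5 - 25*291² + 24*291))/(-224 - 4*(-172)) = ((½)*291*(11 - 50*84681 + 13968)/(5 - 25*84681 + 6984))/(-224 + 688) = ((½)*291*(11 - 4234050 + 13968)/(5 - 2117025 + 6984))/464 = ((½)*291*(-4220071)/(-2110036))*(1/464) = ((½)*291*(-1/2110036)*(-4220071))*(1/464) = (1228040661/4220072)*(1/464) = 1228040661/1958113408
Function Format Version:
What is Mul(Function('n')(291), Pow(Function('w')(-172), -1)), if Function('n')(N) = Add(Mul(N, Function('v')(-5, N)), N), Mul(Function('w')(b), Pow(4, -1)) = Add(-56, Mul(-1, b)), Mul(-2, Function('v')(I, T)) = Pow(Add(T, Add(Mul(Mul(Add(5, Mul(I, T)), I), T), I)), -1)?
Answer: Rational(1228040661, 1958113408) ≈ 0.62716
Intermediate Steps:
Function('v')(I, T) = Mul(Rational(-1, 2), Pow(Add(I, T, Mul(I, T, Add(5, Mul(I, T)))), -1)) (Function('v')(I, T) = Mul(Rational(-1, 2), Pow(Add(T, Add(Mul(Mul(Add(5, Mul(I, T)), I), T), I)), -1)) = Mul(Rational(-1, 2), Pow(Add(T, Add(Mul(Mul(I, Add(5, Mul(I, T))), T), I)), -1)) = Mul(Rational(-1, 2), Pow(Add(T, Add(Mul(I, T, Add(5, Mul(I, T))), I)), -1)) = Mul(Rational(-1, 2), Pow(Add(T, Add(I, Mul(I, T, Add(5, Mul(I, T))))), -1)) = Mul(Rational(-1, 2), Pow(Add(I, T, Mul(I, T, Add(5, Mul(I, T)))), -1)))
Function('w')(b) = Add(-224, Mul(-4, b)) (Function('w')(b) = Mul(4, Add(-56, Mul(-1, b))) = Add(-224, Mul(-4, b)))
Function('n')(N) = Add(N, Mul(-1, N, Pow(Add(-10, Mul(-48, N), Mul(50, Pow(N, 2))), -1))) (Function('n')(N) = Add(Mul(N, Mul(-1, Pow(Add(Mul(2, -5), Mul(2, N), Mul(2, Pow(-5, 2), Pow(N, 2)), Mul(10, -5, N)), -1))), N) = Add(Mul(N, Mul(-1, Pow(Add(-10, Mul(2, N), Mul(2, 25, Pow(N, 2)), Mul(-50, N)), -1))), N) = Add(Mul(N, Mul(-1, Pow(Add(-10, Mul(2, N), Mul(50, Pow(N, 2)), Mul(-50, N)), -1))), N) = Add(Mul(N, Mul(-1, Pow(Add(-10, Mul(-48, N), Mul(50, Pow(N, 2))), -1))), N) = Add(Mul(-1, N, Pow(Add(-10, Mul(-48, N), Mul(50, Pow(N, 2))), -1)), N) = Add(N, Mul(-1, N, Pow(Add(-10, Mul(-48, N), Mul(50, Pow(N, 2))), -1))))
Mul(Function('n')(291), Pow(Function('w')(-172), -1)) = Mul(Mul(Rational(1, 2), 291, Pow(Add(5, Mul(-25, Pow(291, 2)), Mul(24, 291)), -1), Add(11, Mul(-50, Pow(291, 2)), Mul(48, 291))), Pow(Add(-224, Mul(-4, -172)), -1)) = Mul(Mul(Rational(1, 2), 291, Pow(Add(5, Mul(-25, 84681), 6984), -1), Add(11, Mul(-50, 84681), 13968)), Pow(Add(-224, 688), -1)) = Mul(Mul(Rational(1, 2), 291, Pow(Add(5, -2117025, 6984), -1), Add(11, -4234050, 13968)), Pow(464, -1)) = Mul(Mul(Rational(1, 2), 291, Pow(-2110036, -1), -4220071), Rational(1, 464)) = Mul(Mul(Rational(1, 2), 291, Rational(-1, 2110036), -4220071), Rational(1, 464)) = Mul(Rational(1228040661, 4220072), Rational(1, 464)) = Rational(1228040661, 1958113408)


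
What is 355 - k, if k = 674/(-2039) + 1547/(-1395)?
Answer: 1013858338/2844405 ≈ 356.44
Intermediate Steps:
k = -4094563/2844405 (k = 674*(-1/2039) + 1547*(-1/1395) = -674/2039 - 1547/1395 = -4094563/2844405 ≈ -1.4395)
355 - k = 355 - 1*(-4094563/2844405) = 355 + 4094563/2844405 = 1013858338/2844405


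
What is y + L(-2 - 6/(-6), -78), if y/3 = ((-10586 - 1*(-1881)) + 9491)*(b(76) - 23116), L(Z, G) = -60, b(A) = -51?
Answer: -54627846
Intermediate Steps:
y = -54627786 (y = 3*(((-10586 - 1*(-1881)) + 9491)*(-51 - 23116)) = 3*(((-10586 + 1881) + 9491)*(-23167)) = 3*((-8705 + 9491)*(-23167)) = 3*(786*(-23167)) = 3*(-18209262) = -54627786)
y + L(-2 - 6/(-6), -78) = -54627786 - 60 = -54627846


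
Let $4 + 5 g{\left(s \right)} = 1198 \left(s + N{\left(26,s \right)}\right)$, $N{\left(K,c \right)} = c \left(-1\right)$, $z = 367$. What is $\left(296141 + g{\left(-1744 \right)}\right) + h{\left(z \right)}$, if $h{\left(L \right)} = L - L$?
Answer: $\frac{1480701}{5} \approx 2.9614 \cdot 10^{5}$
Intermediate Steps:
$h{\left(L \right)} = 0$
$N{\left(K,c \right)} = - c$
$g{\left(s \right)} = - \frac{4}{5}$ ($g{\left(s \right)} = - \frac{4}{5} + \frac{1198 \left(s - s\right)}{5} = - \frac{4}{5} + \frac{1198 \cdot 0}{5} = - \frac{4}{5} + \frac{1}{5} \cdot 0 = - \frac{4}{5} + 0 = - \frac{4}{5}$)
$\left(296141 + g{\left(-1744 \right)}\right) + h{\left(z \right)} = \left(296141 - \frac{4}{5}\right) + 0 = \frac{1480701}{5} + 0 = \frac{1480701}{5}$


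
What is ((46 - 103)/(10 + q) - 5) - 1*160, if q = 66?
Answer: -663/4 ≈ -165.75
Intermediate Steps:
((46 - 103)/(10 + q) - 5) - 1*160 = ((46 - 103)/(10 + 66) - 5) - 1*160 = (-57/76 - 5) - 160 = (-57*1/76 - 5) - 160 = (-¾ - 5) - 160 = -23/4 - 160 = -663/4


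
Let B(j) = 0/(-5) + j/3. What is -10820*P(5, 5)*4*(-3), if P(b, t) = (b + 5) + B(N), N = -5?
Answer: 1082000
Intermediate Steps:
B(j) = j/3 (B(j) = 0*(-⅕) + j*(⅓) = 0 + j/3 = j/3)
P(b, t) = 10/3 + b (P(b, t) = (b + 5) + (⅓)*(-5) = (5 + b) - 5/3 = 10/3 + b)
-10820*P(5, 5)*4*(-3) = -10820*(10/3 + 5)*4*(-3) = -10820*(25/3)*4*(-3) = -1082000*(-3)/3 = -10820*(-100) = 1082000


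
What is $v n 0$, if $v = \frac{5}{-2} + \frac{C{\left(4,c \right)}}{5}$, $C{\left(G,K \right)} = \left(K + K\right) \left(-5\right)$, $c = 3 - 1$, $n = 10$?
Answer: $0$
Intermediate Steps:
$c = 2$ ($c = 3 - 1 = 2$)
$C{\left(G,K \right)} = - 10 K$ ($C{\left(G,K \right)} = 2 K \left(-5\right) = - 10 K$)
$v = - \frac{13}{2}$ ($v = \frac{5}{-2} + \frac{\left(-10\right) 2}{5} = 5 \left(- \frac{1}{2}\right) - 4 = - \frac{5}{2} - 4 = - \frac{13}{2} \approx -6.5$)
$v n 0 = \left(- \frac{13}{2}\right) 10 \cdot 0 = \left(-65\right) 0 = 0$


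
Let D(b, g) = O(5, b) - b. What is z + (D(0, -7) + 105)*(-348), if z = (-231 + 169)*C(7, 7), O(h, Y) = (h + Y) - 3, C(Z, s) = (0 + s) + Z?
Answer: -38104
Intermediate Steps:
C(Z, s) = Z + s (C(Z, s) = s + Z = Z + s)
O(h, Y) = -3 + Y + h (O(h, Y) = (Y + h) - 3 = -3 + Y + h)
D(b, g) = 2 (D(b, g) = (-3 + b + 5) - b = (2 + b) - b = 2)
z = -868 (z = (-231 + 169)*(7 + 7) = -62*14 = -868)
z + (D(0, -7) + 105)*(-348) = -868 + (2 + 105)*(-348) = -868 + 107*(-348) = -868 - 37236 = -38104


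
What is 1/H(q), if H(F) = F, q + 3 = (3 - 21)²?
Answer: 1/321 ≈ 0.0031153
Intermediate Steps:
q = 321 (q = -3 + (3 - 21)² = -3 + (-18)² = -3 + 324 = 321)
1/H(q) = 1/321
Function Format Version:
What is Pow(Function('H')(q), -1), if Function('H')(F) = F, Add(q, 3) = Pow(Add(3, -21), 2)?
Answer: Rational(1, 321) ≈ 0.0031153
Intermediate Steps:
q = 321 (q = Add(-3, Pow(Add(3, -21), 2)) = Add(-3, Pow(-18, 2)) = Add(-3, 324) = 321)
Pow(Function('H')(q), -1) = Pow(321, -1) = Rational(1, 321)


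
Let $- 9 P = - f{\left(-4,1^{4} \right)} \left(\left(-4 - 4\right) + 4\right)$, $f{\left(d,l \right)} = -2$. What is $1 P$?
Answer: $\frac{8}{9} \approx 0.88889$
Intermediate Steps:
$P = \frac{8}{9}$ ($P = - \frac{\left(-1\right) \left(-2\right) \left(\left(-4 - 4\right) + 4\right)}{9} = - \frac{2 \left(-8 + 4\right)}{9} = - \frac{2 \left(-4\right)}{9} = \left(- \frac{1}{9}\right) \left(-8\right) = \frac{8}{9} \approx 0.88889$)
$1 P = 1 \cdot \frac{8}{9} = \frac{8}{9}$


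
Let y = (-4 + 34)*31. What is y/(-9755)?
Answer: -186/1951 ≈ -0.095336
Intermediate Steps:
y = 930 (y = 30*31 = 930)
y/(-9755) = 930/(-9755) = 930*(-1/9755) = -186/1951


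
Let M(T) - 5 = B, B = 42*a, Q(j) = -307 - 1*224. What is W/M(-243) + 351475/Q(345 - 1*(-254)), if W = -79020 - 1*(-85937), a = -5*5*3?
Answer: -1109061802/1669995 ≈ -664.11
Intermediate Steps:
Q(j) = -531 (Q(j) = -307 - 224 = -531)
a = -75 (a = -25*3 = -75)
W = 6917 (W = -79020 + 85937 = 6917)
B = -3150 (B = 42*(-75) = -3150)
M(T) = -3145 (M(T) = 5 - 3150 = -3145)
W/M(-243) + 351475/Q(345 - 1*(-254)) = 6917/(-3145) + 351475/(-531) = 6917*(-1/3145) + 351475*(-1/531) = -6917/3145 - 351475/531 = -1109061802/1669995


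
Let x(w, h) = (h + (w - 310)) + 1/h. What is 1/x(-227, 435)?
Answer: -435/44369 ≈ -0.0098041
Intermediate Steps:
x(w, h) = -310 + h + w + 1/h (x(w, h) = (h + (-310 + w)) + 1/h = (-310 + h + w) + 1/h = -310 + h + w + 1/h)
1/x(-227, 435) = 1/(-310 + 435 - 227 + 1/435) = 1/(-44369/435) = -435/44369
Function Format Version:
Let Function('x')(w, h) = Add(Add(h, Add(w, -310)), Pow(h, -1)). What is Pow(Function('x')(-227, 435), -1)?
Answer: Rational(-435, 44369) ≈ -0.0098041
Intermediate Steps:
Function('x')(w, h) = Add(-310, h, w, Pow(h, -1)) (Function('x')(w, h) = Add(Add(h, Add(-310, w)), Pow(h, -1)) = Add(Add(-310, h, w), Pow(h, -1)) = Add(-310, h, w, Pow(h, -1)))
Pow(Function('x')(-227, 435), -1) = Pow(Add(-310, 435, -227, Pow(435, -1)), -1) = Pow(Add(-310, 435, -227, Rational(1, 435)), -1) = Pow(Rational(-44369, 435), -1) = Rational(-435, 44369)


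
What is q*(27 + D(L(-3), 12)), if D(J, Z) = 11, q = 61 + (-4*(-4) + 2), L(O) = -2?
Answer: 3002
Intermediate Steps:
q = 79 (q = 61 + (16 + 2) = 61 + 18 = 79)
q*(27 + D(L(-3), 12)) = 79*(27 + 11) = 79*38 = 3002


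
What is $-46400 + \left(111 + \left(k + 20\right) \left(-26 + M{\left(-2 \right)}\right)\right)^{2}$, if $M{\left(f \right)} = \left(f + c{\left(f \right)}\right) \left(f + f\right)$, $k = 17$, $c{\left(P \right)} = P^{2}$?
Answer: $1269209$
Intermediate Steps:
$M{\left(f \right)} = 2 f \left(f + f^{2}\right)$ ($M{\left(f \right)} = \left(f + f^{2}\right) \left(f + f\right) = \left(f + f^{2}\right) 2 f = 2 f \left(f + f^{2}\right)$)
$-46400 + \left(111 + \left(k + 20\right) \left(-26 + M{\left(-2 \right)}\right)\right)^{2} = -46400 + \left(111 + \left(17 + 20\right) \left(-26 + 2 \left(-2\right)^{2} \left(1 - 2\right)\right)\right)^{2} = -46400 + \left(111 + 37 \left(-26 + 2 \cdot 4 \left(-1\right)\right)\right)^{2} = -46400 + \left(111 + 37 \left(-26 - 8\right)\right)^{2} = -46400 + \left(111 + 37 \left(-34\right)\right)^{2} = -46400 + \left(111 - 1258\right)^{2} = -46400 + \left(-1147\right)^{2} = -46400 + 1315609 = 1269209$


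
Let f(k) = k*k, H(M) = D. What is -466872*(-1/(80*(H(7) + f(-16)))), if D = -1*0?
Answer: 58359/2560 ≈ 22.796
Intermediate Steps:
D = 0
H(M) = 0
f(k) = k²
-466872*(-1/(80*(H(7) + f(-16)))) = -466872*(-1/(80*(0 + (-16)²))) = -466872*(-1/(80*(0 + 256))) = -466872/(256*(-80)) = -466872/(-20480) = -466872*(-1/20480) = 58359/2560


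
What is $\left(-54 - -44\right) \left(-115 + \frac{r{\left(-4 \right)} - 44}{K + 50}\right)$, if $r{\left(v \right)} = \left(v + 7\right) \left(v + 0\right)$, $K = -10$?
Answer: $1164$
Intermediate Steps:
$r{\left(v \right)} = v \left(7 + v\right)$ ($r{\left(v \right)} = \left(7 + v\right) v = v \left(7 + v\right)$)
$\left(-54 - -44\right) \left(-115 + \frac{r{\left(-4 \right)} - 44}{K + 50}\right) = \left(-54 - -44\right) \left(-115 + \frac{- 4 \left(7 - 4\right) - 44}{-10 + 50}\right) = \left(-54 + 44\right) \left(-115 + \frac{\left(-4\right) 3 - 44}{40}\right) = - 10 \left(-115 + \left(-12 - 44\right) \frac{1}{40}\right) = - 10 \left(-115 - \frac{7}{5}\right) = \left(-10\right) \left(- \frac{582}{5}\right) = 1164$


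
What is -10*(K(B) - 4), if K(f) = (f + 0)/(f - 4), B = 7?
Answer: 50/3 ≈ 16.667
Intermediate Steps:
K(f) = f/(-4 + f)
-10*(K(B) - 4) = -10*(7/(-4 + 7) - 4) = -10*(7/3 - 4) = -10*(-5/3) = 50/3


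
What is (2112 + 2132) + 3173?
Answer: 7417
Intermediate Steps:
(2112 + 2132) + 3173 = 4244 + 3173 = 7417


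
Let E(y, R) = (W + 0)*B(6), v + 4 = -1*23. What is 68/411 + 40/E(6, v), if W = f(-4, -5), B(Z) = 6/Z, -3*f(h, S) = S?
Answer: 9932/411 ≈ 24.165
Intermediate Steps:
f(h, S) = -S/3
W = 5/3 (W = -1/3*(-5) = 5/3 ≈ 1.6667)
v = -27 (v = -4 - 1*23 = -4 - 23 = -27)
E(y, R) = 5/3 (E(y, R) = (5/3 + 0)*(6/6) = 5*(6*(1/6))/3 = (5/3)*1 = 5/3)
68/411 + 40/E(6, v) = 68/411 + 40/(5/3) = 68*(1/411) + 40*(3/5) = 68/411 + 24 = 9932/411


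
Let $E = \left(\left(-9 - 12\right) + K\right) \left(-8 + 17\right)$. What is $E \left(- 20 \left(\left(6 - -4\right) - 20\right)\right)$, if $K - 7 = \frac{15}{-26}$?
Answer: $- \frac{341100}{13} \approx -26238.0$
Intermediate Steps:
$K = \frac{167}{26}$ ($K = 7 + \frac{15}{-26} = 7 + 15 \left(- \frac{1}{26}\right) = 7 - \frac{15}{26} = \frac{167}{26} \approx 6.4231$)
$E = - \frac{3411}{26}$ ($E = \left(\left(-9 - 12\right) + \frac{167}{26}\right) \left(-8 + 17\right) = \left(-21 + \frac{167}{26}\right) 9 = \left(- \frac{379}{26}\right) 9 = - \frac{3411}{26} \approx -131.19$)
$E \left(- 20 \left(\left(6 - -4\right) - 20\right)\right) = - \frac{3411 \left(- 20 \left(\left(6 - -4\right) - 20\right)\right)}{26} = - \frac{3411 \left(- 20 \left(\left(6 + 4\right) - 20\right)\right)}{26} = - \frac{3411 \left(- 20 \left(10 - 20\right)\right)}{26} = - \frac{3411 \left(\left(-20\right) \left(-10\right)\right)}{26} = \left(- \frac{3411}{26}\right) 200 = - \frac{341100}{13}$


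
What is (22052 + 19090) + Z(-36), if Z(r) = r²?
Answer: 42438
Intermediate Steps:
(22052 + 19090) + Z(-36) = (22052 + 19090) + (-36)² = 41142 + 1296 = 42438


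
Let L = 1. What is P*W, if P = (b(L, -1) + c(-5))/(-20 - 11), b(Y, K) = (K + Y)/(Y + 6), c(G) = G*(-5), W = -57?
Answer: 1425/31 ≈ 45.968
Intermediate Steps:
c(G) = -5*G
b(Y, K) = (K + Y)/(6 + Y)
P = -25/31 (P = ((-1 + 1)/(6 + 1) - 5*(-5))/(-20 - 11) = (0/7 + 25)/(-31) = ((⅐)*0 + 25)*(-1/31) = (0 + 25)*(-1/31) = 25*(-1/31) = -25/31 ≈ -0.80645)
P*W = -25/31*(-57) = 1425/31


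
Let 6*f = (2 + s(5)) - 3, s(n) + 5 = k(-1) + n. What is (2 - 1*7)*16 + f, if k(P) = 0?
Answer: -481/6 ≈ -80.167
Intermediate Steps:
s(n) = -5 + n (s(n) = -5 + (0 + n) = -5 + n)
f = -⅙ (f = ((2 + (-5 + 5)) - 3)/6 = ((2 + 0) - 3)/6 = (2 - 3)/6 = (⅙)*(-1) = -⅙ ≈ -0.16667)
(2 - 1*7)*16 + f = (2 - 1*7)*16 - ⅙ = (2 - 7)*16 - ⅙ = -5*16 - ⅙ = -80 - ⅙ = -481/6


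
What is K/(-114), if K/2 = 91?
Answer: -91/57 ≈ -1.5965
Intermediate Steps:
K = 182 (K = 2*91 = 182)
K/(-114) = 182/(-114) = -1/114*182 = -91/57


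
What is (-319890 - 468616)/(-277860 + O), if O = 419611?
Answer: -788506/141751 ≈ -5.5626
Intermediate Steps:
(-319890 - 468616)/(-277860 + O) = (-319890 - 468616)/(-277860 + 419611) = -788506/141751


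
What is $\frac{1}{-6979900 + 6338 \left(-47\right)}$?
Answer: $- \frac{1}{7277786} \approx -1.374 \cdot 10^{-7}$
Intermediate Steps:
$\frac{1}{-6979900 + 6338 \left(-47\right)} = \frac{1}{-6979900 - 297886} = \frac{1}{-7277786} = - \frac{1}{7277786}$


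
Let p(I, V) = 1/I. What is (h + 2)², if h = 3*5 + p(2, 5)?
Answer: 1225/4 ≈ 306.25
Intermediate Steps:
h = 31/2 (h = 3*5 + 1/2 = 15 + ½ = 31/2 ≈ 15.500)
(h + 2)² = (31/2 + 2)² = (35/2)² = 1225/4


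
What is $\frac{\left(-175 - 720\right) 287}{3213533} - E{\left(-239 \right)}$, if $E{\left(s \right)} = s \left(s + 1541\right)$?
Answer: $\frac{999980515009}{3213533} \approx 3.1118 \cdot 10^{5}$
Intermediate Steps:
$E{\left(s \right)} = s \left(1541 + s\right)$
$\frac{\left(-175 - 720\right) 287}{3213533} - E{\left(-239 \right)} = \frac{\left(-175 - 720\right) 287}{3213533} - - 239 \left(1541 - 239\right) = \left(-895\right) 287 \cdot \frac{1}{3213533} - \left(-239\right) 1302 = \left(-256865\right) \frac{1}{3213533} - -311178 = - \frac{256865}{3213533} + 311178 = \frac{999980515009}{3213533}$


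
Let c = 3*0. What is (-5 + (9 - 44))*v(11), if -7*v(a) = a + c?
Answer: 440/7 ≈ 62.857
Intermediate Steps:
c = 0
v(a) = -a/7 (v(a) = -(a + 0)/7 = -a/7)
(-5 + (9 - 44))*v(11) = (-5 + (9 - 44))*(-⅐*11) = (-5 - 35)*(-11/7) = -40*(-11/7) = 440/7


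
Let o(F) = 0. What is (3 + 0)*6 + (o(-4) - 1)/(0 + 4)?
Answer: 71/4 ≈ 17.750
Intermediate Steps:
(3 + 0)*6 + (o(-4) - 1)/(0 + 4) = (3 + 0)*6 + (0 - 1)/(0 + 4) = 3*6 - 1/4 = 18 - 1*¼ = 18 - ¼ = 71/4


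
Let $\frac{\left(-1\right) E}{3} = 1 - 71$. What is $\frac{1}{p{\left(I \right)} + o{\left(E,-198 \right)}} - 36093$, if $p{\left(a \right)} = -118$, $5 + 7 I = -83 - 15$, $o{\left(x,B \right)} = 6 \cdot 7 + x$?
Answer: $- \frac{4836461}{134} \approx -36093.0$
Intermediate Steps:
$E = 210$ ($E = - 3 \left(1 - 71\right) = \left(-3\right) \left(-70\right) = 210$)
$o{\left(x,B \right)} = 42 + x$
$I = - \frac{103}{7}$ ($I = - \frac{5}{7} + \frac{-83 - 15}{7} = - \frac{5}{7} + \frac{1}{7} \left(-98\right) = - \frac{5}{7} - 14 = - \frac{103}{7} \approx -14.714$)
$\frac{1}{p{\left(I \right)} + o{\left(E,-198 \right)}} - 36093 = \frac{1}{-118 + \left(42 + 210\right)} - 36093 = \frac{1}{-118 + 252} - 36093 = \frac{1}{134} - 36093 = - \frac{4836461}{134}$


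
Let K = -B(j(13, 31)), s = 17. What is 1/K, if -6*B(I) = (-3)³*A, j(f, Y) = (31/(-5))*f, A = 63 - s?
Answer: -1/207 ≈ -0.0048309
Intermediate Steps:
A = 46 (A = 63 - 1*17 = 63 - 17 = 46)
j(f, Y) = -31*f/5 (j(f, Y) = (31*(-⅕))*f = -31*f/5)
B(I) = 207 (B(I) = -(-3)³*46/6 = -(-9)*46/2 = -⅙*(-1242) = 207)
K = -207 (K = -1*207 = -207)
1/K = 1/(-207) = -1/207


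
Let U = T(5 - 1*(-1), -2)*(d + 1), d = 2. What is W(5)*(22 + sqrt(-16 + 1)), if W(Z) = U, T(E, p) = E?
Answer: 396 + 18*I*sqrt(15) ≈ 396.0 + 69.714*I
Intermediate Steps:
U = 18 (U = (5 - 1*(-1))*(2 + 1) = (5 + 1)*3 = 6*3 = 18)
W(Z) = 18
W(5)*(22 + sqrt(-16 + 1)) = 18*(22 + sqrt(-16 + 1)) = 18*(22 + sqrt(-15)) = 18*(22 + I*sqrt(15)) = 396 + 18*I*sqrt(15)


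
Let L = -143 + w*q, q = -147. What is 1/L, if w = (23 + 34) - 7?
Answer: -1/7493 ≈ -0.00013346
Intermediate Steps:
w = 50 (w = 57 - 7 = 50)
L = -7493 (L = -143 + 50*(-147) = -143 - 7350 = -7493)
1/L = 1/(-7493) = -1/7493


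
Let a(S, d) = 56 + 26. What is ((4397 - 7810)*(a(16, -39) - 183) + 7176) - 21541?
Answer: 330348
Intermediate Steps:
a(S, d) = 82
((4397 - 7810)*(a(16, -39) - 183) + 7176) - 21541 = ((4397 - 7810)*(82 - 183) + 7176) - 21541 = (-3413*(-101) + 7176) - 21541 = (344713 + 7176) - 21541 = 351889 - 21541 = 330348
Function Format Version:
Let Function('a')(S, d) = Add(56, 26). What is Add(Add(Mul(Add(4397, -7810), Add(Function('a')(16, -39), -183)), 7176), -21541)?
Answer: 330348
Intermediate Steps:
Function('a')(S, d) = 82
Add(Add(Mul(Add(4397, -7810), Add(Function('a')(16, -39), -183)), 7176), -21541) = Add(Add(Mul(Add(4397, -7810), Add(82, -183)), 7176), -21541) = Add(Add(Mul(-3413, -101), 7176), -21541) = Add(Add(344713, 7176), -21541) = Add(351889, -21541) = 330348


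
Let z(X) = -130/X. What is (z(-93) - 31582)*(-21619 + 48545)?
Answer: -79081554296/93 ≈ -8.5034e+8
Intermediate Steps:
(z(-93) - 31582)*(-21619 + 48545) = (-130/(-93) - 31582)*(-21619 + 48545) = (-130*(-1/93) - 31582)*26926 = (130/93 - 31582)*26926 = -2936996/93*26926 = -79081554296/93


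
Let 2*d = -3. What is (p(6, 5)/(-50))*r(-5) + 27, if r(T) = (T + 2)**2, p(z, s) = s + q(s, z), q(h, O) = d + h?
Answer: 2547/100 ≈ 25.470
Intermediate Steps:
d = -3/2 (d = (1/2)*(-3) = -3/2 ≈ -1.5000)
q(h, O) = -3/2 + h
p(z, s) = -3/2 + 2*s (p(z, s) = s + (-3/2 + s) = -3/2 + 2*s)
r(T) = (2 + T)**2
(p(6, 5)/(-50))*r(-5) + 27 = ((-3/2 + 2*5)/(-50))*(2 - 5)**2 + 27 = ((-3/2 + 10)*(-1/50))*(-3)**2 + 27 = ((17/2)*(-1/50))*9 + 27 = -17/100*9 + 27 = -153/100 + 27 = 2547/100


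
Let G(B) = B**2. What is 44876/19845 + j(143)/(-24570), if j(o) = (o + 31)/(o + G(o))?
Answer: 1334791541/590269680 ≈ 2.2613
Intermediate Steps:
j(o) = (31 + o)/(o + o**2) (j(o) = (o + 31)/(o + o**2) = (31 + o)/(o + o**2))
44876/19845 + j(143)/(-24570) = 44876/19845 + ((31 + 143)/(143*(1 + 143)))/(-24570) = 44876*(1/19845) + ((1/143)*174/144)*(-1/24570) = 44876/19845 + ((1/143)*(1/144)*174)*(-1/24570) = 44876/19845 + (29/3432)*(-1/24570) = 44876/19845 - 29/84324240 = 1334791541/590269680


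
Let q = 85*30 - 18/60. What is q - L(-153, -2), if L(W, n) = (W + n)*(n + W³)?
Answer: -5551421953/10 ≈ -5.5514e+8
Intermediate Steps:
q = 25497/10 (q = 2550 - 18*1/60 = 2550 - 3/10 = 25497/10 ≈ 2549.7)
q - L(-153, -2) = 25497/10 - ((-153)⁴ + (-2)² - 153*(-2) - 2*(-153)³) = 25497/10 - (547981281 + 4 + 306 - 2*(-3581577)) = 25497/10 - (547981281 + 4 + 306 + 7163154) = 25497/10 - 1*555144745 = 25497/10 - 555144745 = -5551421953/10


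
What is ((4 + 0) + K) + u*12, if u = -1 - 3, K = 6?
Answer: -38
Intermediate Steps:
u = -4
((4 + 0) + K) + u*12 = ((4 + 0) + 6) - 4*12 = (4 + 6) - 48 = 10 - 48 = -38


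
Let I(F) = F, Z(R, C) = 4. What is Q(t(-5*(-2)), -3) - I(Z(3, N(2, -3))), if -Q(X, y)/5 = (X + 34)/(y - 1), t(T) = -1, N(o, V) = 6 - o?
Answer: 149/4 ≈ 37.250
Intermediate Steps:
Q(X, y) = -5*(34 + X)/(-1 + y) (Q(X, y) = -5*(X + 34)/(y - 1) = -5*(34 + X)/(-1 + y))
Q(t(-5*(-2)), -3) - I(Z(3, N(2, -3))) = 5*(-34 - 1*(-1))/(-1 - 3) - 1*4 = 5*(-34 + 1)/(-4) - 4 = 5*(-¼)*(-33) - 4 = 165/4 - 4 = 149/4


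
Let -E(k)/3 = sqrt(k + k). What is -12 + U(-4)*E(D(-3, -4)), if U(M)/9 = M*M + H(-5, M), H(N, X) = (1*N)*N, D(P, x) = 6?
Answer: -12 - 2214*sqrt(3) ≈ -3846.8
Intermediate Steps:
H(N, X) = N**2 (H(N, X) = N*N = N**2)
U(M) = 225 + 9*M**2 (U(M) = 9*(M*M + (-5)**2) = 9*(M**2 + 25) = 9*(25 + M**2) = 225 + 9*M**2)
E(k) = -3*sqrt(2)*sqrt(k) (E(k) = -3*sqrt(k + k) = -3*sqrt(2)*sqrt(k))
-12 + U(-4)*E(D(-3, -4)) = -12 + (225 + 9*(-4)**2)*(-3*sqrt(2)*sqrt(6)) = -12 + (225 + 9*16)*(-6*sqrt(3)) = -12 + (225 + 144)*(-6*sqrt(3)) = -12 + 369*(-6*sqrt(3)) = -12 - 2214*sqrt(3)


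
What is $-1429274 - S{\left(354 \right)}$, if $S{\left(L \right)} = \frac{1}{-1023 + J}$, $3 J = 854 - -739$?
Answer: $- \frac{703202807}{492} \approx -1.4293 \cdot 10^{6}$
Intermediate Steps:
$J = 531$ ($J = \frac{854 - -739}{3} = \frac{854 + 739}{3} = \frac{1}{3} \cdot 1593 = 531$)
$S{\left(L \right)} = - \frac{1}{492}$ ($S{\left(L \right)} = \frac{1}{-1023 + 531} = \frac{1}{-492} = - \frac{1}{492}$)
$-1429274 - S{\left(354 \right)} = -1429274 - - \frac{1}{492} = -1429274 + \frac{1}{492} = - \frac{703202807}{492}$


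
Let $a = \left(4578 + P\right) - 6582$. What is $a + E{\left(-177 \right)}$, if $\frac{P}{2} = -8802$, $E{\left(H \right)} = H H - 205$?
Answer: $11516$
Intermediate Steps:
$E{\left(H \right)} = -205 + H^{2}$ ($E{\left(H \right)} = H^{2} - 205 = -205 + H^{2}$)
$P = -17604$ ($P = 2 \left(-8802\right) = -17604$)
$a = -19608$ ($a = \left(4578 - 17604\right) - 6582 = -13026 - 6582 = -19608$)
$a + E{\left(-177 \right)} = -19608 - \left(205 - \left(-177\right)^{2}\right) = -19608 + \left(-205 + 31329\right) = -19608 + 31124 = 11516$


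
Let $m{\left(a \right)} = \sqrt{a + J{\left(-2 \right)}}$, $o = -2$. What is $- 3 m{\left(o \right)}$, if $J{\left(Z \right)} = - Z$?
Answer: $0$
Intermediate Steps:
$m{\left(a \right)} = \sqrt{2 + a}$ ($m{\left(a \right)} = \sqrt{a - -2} = \sqrt{a + 2} = \sqrt{2 + a}$)
$- 3 m{\left(o \right)} = - 3 \sqrt{2 - 2} = - 3 \sqrt{0} = \left(-3\right) 0 = 0$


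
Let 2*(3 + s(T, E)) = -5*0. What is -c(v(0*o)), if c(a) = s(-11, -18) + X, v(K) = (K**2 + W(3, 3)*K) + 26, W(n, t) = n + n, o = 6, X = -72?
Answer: 75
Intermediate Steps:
W(n, t) = 2*n
s(T, E) = -3 (s(T, E) = -3 + (-5*0)/2 = -3 + (1/2)*0 = -3 + 0 = -3)
v(K) = 26 + K**2 + 6*K (v(K) = (K**2 + (2*3)*K) + 26 = (K**2 + 6*K) + 26 = 26 + K**2 + 6*K)
c(a) = -75 (c(a) = -3 - 72 = -75)
-c(v(0*o)) = -1*(-75) = 75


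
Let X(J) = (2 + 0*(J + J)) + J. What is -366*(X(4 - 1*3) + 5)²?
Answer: -23424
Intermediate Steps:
X(J) = 2 + J (X(J) = (2 + 0*(2*J)) + J = (2 + 0) + J = 2 + J)
-366*(X(4 - 1*3) + 5)² = -366*((2 + (4 - 1*3)) + 5)² = -366*((2 + (4 - 3)) + 5)² = -366*((2 + 1) + 5)² = -366*(3 + 5)² = -366*8² = -366*64 = -23424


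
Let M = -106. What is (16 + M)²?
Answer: 8100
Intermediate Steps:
(16 + M)² = (16 - 106)² = (-90)² = 8100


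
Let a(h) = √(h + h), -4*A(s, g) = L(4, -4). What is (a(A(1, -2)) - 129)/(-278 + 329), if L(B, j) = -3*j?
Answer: -43/17 + I*√6/51 ≈ -2.5294 + 0.048029*I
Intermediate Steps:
A(s, g) = -3 (A(s, g) = -(-3)*(-4)/4 = -¼*12 = -3)
a(h) = √2*√h (a(h) = √(2*h) = √2*√h)
(a(A(1, -2)) - 129)/(-278 + 329) = (√2*√(-3) - 129)/(-278 + 329) = (√2*(I*√3) - 129)/51 = (I*√6 - 129)*(1/51) = (-129 + I*√6)*(1/51) = -43/17 + I*√6/51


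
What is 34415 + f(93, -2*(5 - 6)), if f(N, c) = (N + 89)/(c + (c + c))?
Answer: 103336/3 ≈ 34445.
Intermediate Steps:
f(N, c) = (89 + N)/(3*c) (f(N, c) = (89 + N)/(c + 2*c) = (89 + N)/((3*c)) = (89 + N)*(1/(3*c)) = (89 + N)/(3*c))
34415 + f(93, -2*(5 - 6)) = 34415 + (89 + 93)/(3*((-2*(5 - 6)))) = 34415 + (⅓)*182/(-2*(-1)) = 34415 + (⅓)*182/2 = 34415 + (⅓)*(½)*182 = 34415 + 91/3 = 103336/3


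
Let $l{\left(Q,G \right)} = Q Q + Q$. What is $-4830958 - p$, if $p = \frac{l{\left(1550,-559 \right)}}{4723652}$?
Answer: $- \frac{11409883411333}{2361826} \approx -4.831 \cdot 10^{6}$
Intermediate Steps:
$l{\left(Q,G \right)} = Q + Q^{2}$ ($l{\left(Q,G \right)} = Q^{2} + Q = Q + Q^{2}$)
$p = \frac{1202025}{2361826}$ ($p = \frac{1550 \left(1 + 1550\right)}{4723652} = 1550 \cdot 1551 \cdot \frac{1}{4723652} = 2404050 \cdot \frac{1}{4723652} = \frac{1202025}{2361826} \approx 0.50894$)
$-4830958 - p = -4830958 - \frac{1202025}{2361826} = - \frac{11409883411333}{2361826}$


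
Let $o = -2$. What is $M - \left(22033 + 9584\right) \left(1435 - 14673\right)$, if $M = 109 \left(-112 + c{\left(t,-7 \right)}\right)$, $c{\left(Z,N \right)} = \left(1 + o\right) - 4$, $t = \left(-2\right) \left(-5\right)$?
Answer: $418533093$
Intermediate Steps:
$t = 10$
$c{\left(Z,N \right)} = -5$ ($c{\left(Z,N \right)} = \left(1 - 2\right) - 4 = -1 - 4 = -5$)
$M = -12753$ ($M = 109 \left(-112 - 5\right) = 109 \left(-117\right) = -12753$)
$M - \left(22033 + 9584\right) \left(1435 - 14673\right) = -12753 - \left(22033 + 9584\right) \left(1435 - 14673\right) = -12753 - 31617 \left(1435 - 14673\right) = -12753 - 31617 \left(-13238\right) = -12753 - -418545846 = -12753 + 418545846 = 418533093$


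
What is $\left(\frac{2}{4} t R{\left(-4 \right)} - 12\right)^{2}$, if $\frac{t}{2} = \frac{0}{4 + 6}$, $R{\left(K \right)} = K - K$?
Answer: $144$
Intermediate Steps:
$R{\left(K \right)} = 0$
$t = 0$ ($t = 2 \frac{0}{4 + 6} = 2 \cdot \frac{0}{10} = 2 \cdot 0 \cdot \frac{1}{10} = 2 \cdot 0 = 0$)
$\left(\frac{2}{4} t R{\left(-4 \right)} - 12\right)^{2} = \left(\frac{2}{4} \cdot 0 \cdot 0 - 12\right)^{2} = \left(2 \cdot \frac{1}{4} \cdot 0 \cdot 0 - 12\right)^{2} = \left(\frac{1}{2} \cdot 0 \cdot 0 - 12\right)^{2} = \left(0 \cdot 0 - 12\right)^{2} = \left(0 - 12\right)^{2} = \left(-12\right)^{2} = 144$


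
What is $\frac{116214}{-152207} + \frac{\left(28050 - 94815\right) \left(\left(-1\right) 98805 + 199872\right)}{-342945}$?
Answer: $\frac{22822514257079}{1159969547} \approx 19675.0$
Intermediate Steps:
$\frac{116214}{-152207} + \frac{\left(28050 - 94815\right) \left(\left(-1\right) 98805 + 199872\right)}{-342945} = 116214 \left(- \frac{1}{152207}\right) + - 66765 \left(-98805 + 199872\right) \left(- \frac{1}{342945}\right) = - \frac{116214}{152207} + \left(-66765\right) 101067 \left(- \frac{1}{342945}\right) = - \frac{116214}{152207} - - \frac{149949739}{7621} = - \frac{116214}{152207} + \frac{149949739}{7621} = \frac{22822514257079}{1159969547}$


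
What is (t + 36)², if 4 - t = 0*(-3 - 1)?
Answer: 1600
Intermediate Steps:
t = 4 (t = 4 - 0*(-3 - 1) = 4 - 0*(-4) = 4 - 1*0 = 4 + 0 = 4)
(t + 36)² = (4 + 36)² = 40² = 1600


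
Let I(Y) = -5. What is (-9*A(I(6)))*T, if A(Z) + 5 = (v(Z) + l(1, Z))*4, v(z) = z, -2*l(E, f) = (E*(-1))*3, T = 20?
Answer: 3420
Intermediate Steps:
l(E, f) = 3*E/2 (l(E, f) = -E*(-1)*3/2 = -(-E)*3/2 = -(-3)*E/2 = 3*E/2)
A(Z) = 1 + 4*Z (A(Z) = -5 + (Z + (3/2)*1)*4 = -5 + (Z + 3/2)*4 = -5 + (3/2 + Z)*4 = -5 + (6 + 4*Z) = 1 + 4*Z)
(-9*A(I(6)))*T = -9*(1 + 4*(-5))*20 = -9*(1 - 20)*20 = -9*(-19)*20 = 171*20 = 3420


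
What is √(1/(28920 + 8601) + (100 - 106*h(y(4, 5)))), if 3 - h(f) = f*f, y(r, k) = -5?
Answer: √380425723337/12507 ≈ 49.315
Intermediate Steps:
h(f) = 3 - f² (h(f) = 3 - f*f = 3 - f²)
√(1/(28920 + 8601) + (100 - 106*h(y(4, 5)))) = √(1/(28920 + 8601) + (100 - 106*(3 - 1*(-5)²))) = √(1/37521 + (100 - 106*(3 - 1*25))) = √(1/37521 + (100 - 106*(3 - 25))) = √(1/37521 + (100 - 106*(-22))) = √(1/37521 + (100 + 2332)) = √(1/37521 + 2432) = √(91251073/37521) = √380425723337/12507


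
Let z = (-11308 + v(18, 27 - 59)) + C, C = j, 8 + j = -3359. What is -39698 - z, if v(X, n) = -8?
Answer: -25015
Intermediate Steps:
j = -3367 (j = -8 - 3359 = -3367)
C = -3367
z = -14683 (z = (-11308 - 8) - 3367 = -11316 - 3367 = -14683)
-39698 - z = -39698 - 1*(-14683) = -39698 + 14683 = -25015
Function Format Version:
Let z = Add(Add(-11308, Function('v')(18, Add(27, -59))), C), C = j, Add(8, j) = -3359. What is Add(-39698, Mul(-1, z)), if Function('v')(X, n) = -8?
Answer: -25015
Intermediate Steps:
j = -3367 (j = Add(-8, -3359) = -3367)
C = -3367
z = -14683 (z = Add(Add(-11308, -8), -3367) = Add(-11316, -3367) = -14683)
Add(-39698, Mul(-1, z)) = Add(-39698, Mul(-1, -14683)) = Add(-39698, 14683) = -25015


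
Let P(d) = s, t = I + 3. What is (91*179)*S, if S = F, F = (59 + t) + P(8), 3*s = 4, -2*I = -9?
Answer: 6629623/6 ≈ 1.1049e+6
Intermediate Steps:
I = 9/2 (I = -½*(-9) = 9/2 ≈ 4.5000)
s = 4/3 (s = (⅓)*4 = 4/3 ≈ 1.3333)
t = 15/2 (t = 9/2 + 3 = 15/2 ≈ 7.5000)
P(d) = 4/3
F = 407/6 (F = (59 + 15/2) + 4/3 = 133/2 + 4/3 = 407/6 ≈ 67.833)
S = 407/6 ≈ 67.833
(91*179)*S = (91*179)*(407/6) = 16289*(407/6) = 6629623/6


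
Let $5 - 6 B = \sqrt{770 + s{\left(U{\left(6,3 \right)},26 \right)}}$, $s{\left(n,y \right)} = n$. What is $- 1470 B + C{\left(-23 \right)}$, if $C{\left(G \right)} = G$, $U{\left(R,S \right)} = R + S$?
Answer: $-1248 + 245 \sqrt{779} \approx 5590.1$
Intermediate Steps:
$B = \frac{5}{6} - \frac{\sqrt{779}}{6}$ ($B = \frac{5}{6} - \frac{\sqrt{770 + \left(6 + 3\right)}}{6} = \frac{5}{6} - \frac{\sqrt{770 + 9}}{6} = \frac{5}{6} - \frac{\sqrt{779}}{6} \approx -3.8184$)
$- 1470 B + C{\left(-23 \right)} = - 1470 \left(\frac{5}{6} - \frac{\sqrt{779}}{6}\right) - 23 = \left(-1225 + 245 \sqrt{779}\right) - 23 = -1248 + 245 \sqrt{779}$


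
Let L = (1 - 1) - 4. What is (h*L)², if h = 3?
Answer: 144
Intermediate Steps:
L = -4 (L = 0 - 4 = -4)
(h*L)² = (3*(-4))² = (-12)² = 144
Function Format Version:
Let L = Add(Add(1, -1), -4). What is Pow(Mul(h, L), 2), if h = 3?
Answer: 144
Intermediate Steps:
L = -4 (L = Add(0, -4) = -4)
Pow(Mul(h, L), 2) = Pow(Mul(3, -4), 2) = Pow(-12, 2) = 144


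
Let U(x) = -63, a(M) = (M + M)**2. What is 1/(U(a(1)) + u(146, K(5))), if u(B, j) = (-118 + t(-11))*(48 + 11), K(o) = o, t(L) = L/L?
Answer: -1/6966 ≈ -0.00014355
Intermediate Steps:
t(L) = 1
u(B, j) = -6903 (u(B, j) = (-118 + 1)*(48 + 11) = -117*59 = -6903)
a(M) = 4*M**2 (a(M) = (2*M)**2 = 4*M**2)
1/(U(a(1)) + u(146, K(5))) = 1/(-63 - 6903) = 1/(-6966) = -1/6966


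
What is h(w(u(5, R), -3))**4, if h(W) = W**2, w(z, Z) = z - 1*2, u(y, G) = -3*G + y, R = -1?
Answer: 1679616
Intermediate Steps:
u(y, G) = y - 3*G
w(z, Z) = -2 + z (w(z, Z) = z - 2 = -2 + z)
h(w(u(5, R), -3))**4 = ((-2 + (5 - 3*(-1)))**2)**4 = ((-2 + (5 + 3))**2)**4 = ((-2 + 8)**2)**4 = (6**2)**4 = 36**4 = 1679616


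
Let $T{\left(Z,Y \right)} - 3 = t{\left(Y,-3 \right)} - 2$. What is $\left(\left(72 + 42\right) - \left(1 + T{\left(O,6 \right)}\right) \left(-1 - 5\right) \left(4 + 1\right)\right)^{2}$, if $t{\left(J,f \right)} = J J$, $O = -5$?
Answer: $1572516$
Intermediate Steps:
$t{\left(J,f \right)} = J^{2}$
$T{\left(Z,Y \right)} = 1 + Y^{2}$ ($T{\left(Z,Y \right)} = 3 + \left(Y^{2} - 2\right) = 3 + \left(-2 + Y^{2}\right) = 1 + Y^{2}$)
$\left(\left(72 + 42\right) - \left(1 + T{\left(O,6 \right)}\right) \left(-1 - 5\right) \left(4 + 1\right)\right)^{2} = \left(\left(72 + 42\right) - \left(1 + \left(1 + 6^{2}\right)\right) \left(-1 - 5\right) \left(4 + 1\right)\right)^{2} = \left(114 - \left(1 + \left(1 + 36\right)\right) \left(-1 - 5\right) 5\right)^{2} = \left(114 - \left(1 + 37\right) \left(-6\right) 5\right)^{2} = \left(114 - 38 \left(-6\right) 5\right)^{2} = \left(114 - \left(-228\right) 5\right)^{2} = \left(114 - -1140\right)^{2} = \left(114 + 1140\right)^{2} = 1254^{2} = 1572516$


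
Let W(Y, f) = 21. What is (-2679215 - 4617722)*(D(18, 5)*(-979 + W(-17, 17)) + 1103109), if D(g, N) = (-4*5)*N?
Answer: -8748363441733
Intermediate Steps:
D(g, N) = -20*N
(-2679215 - 4617722)*(D(18, 5)*(-979 + W(-17, 17)) + 1103109) = (-2679215 - 4617722)*((-20*5)*(-979 + 21) + 1103109) = -7296937*(-100*(-958) + 1103109) = -7296937*(95800 + 1103109) = -7296937*1198909 = -8748363441733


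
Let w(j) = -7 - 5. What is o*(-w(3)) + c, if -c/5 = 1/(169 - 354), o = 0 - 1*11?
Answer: -4883/37 ≈ -131.97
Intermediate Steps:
w(j) = -12
o = -11 (o = 0 - 11 = -11)
c = 1/37 (c = -5/(169 - 354) = -5/(-185) = -5*(-1/185) = 1/37 ≈ 0.027027)
o*(-w(3)) + c = -(-11)*(-12) + 1/37 = -11*12 + 1/37 = -132 + 1/37 = -4883/37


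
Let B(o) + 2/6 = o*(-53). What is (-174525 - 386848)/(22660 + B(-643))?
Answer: -1684119/170216 ≈ -9.8940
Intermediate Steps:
B(o) = -⅓ - 53*o (B(o) = -⅓ + o*(-53) = -⅓ - 53*o)
(-174525 - 386848)/(22660 + B(-643)) = (-174525 - 386848)/(22660 + (-⅓ - 53*(-643))) = -561373/(22660 + (-⅓ + 34079)) = -561373/(22660 + 102236/3) = -561373/170216/3 = -561373*3/170216 = -1684119/170216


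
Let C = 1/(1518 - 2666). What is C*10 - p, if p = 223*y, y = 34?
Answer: -4352073/574 ≈ -7582.0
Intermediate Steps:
C = -1/1148 (C = 1/(-1148) = -1/1148 ≈ -0.00087108)
p = 7582 (p = 223*34 = 7582)
C*10 - p = -1/1148*10 - 1*7582 = -5/574 - 7582 = -4352073/574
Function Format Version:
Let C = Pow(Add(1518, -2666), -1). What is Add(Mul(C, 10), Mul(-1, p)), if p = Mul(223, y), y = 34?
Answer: Rational(-4352073, 574) ≈ -7582.0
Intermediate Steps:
C = Rational(-1, 1148) (C = Pow(-1148, -1) = Rational(-1, 1148) ≈ -0.00087108)
p = 7582 (p = Mul(223, 34) = 7582)
Add(Mul(C, 10), Mul(-1, p)) = Add(Mul(Rational(-1, 1148), 10), Mul(-1, 7582)) = Add(Rational(-5, 574), -7582) = Rational(-4352073, 574)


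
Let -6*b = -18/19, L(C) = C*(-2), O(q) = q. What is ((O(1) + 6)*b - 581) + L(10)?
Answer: -11398/19 ≈ -599.89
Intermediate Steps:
L(C) = -2*C
b = 3/19 (b = -(-3)/19 = -⅙*(-18/19) = 3/19 ≈ 0.15789)
((O(1) + 6)*b - 581) + L(10) = ((1 + 6)*(3/19) - 581) - 2*10 = (7*(3/19) - 581) - 20 = (21/19 - 581) - 20 = -11018/19 - 20 = -11398/19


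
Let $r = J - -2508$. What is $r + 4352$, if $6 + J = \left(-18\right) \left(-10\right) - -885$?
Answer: $7919$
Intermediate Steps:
$J = 1059$ ($J = -6 - -1065 = -6 + \left(180 + 885\right) = -6 + 1065 = 1059$)
$r = 3567$ ($r = 1059 - -2508 = 1059 + 2508 = 3567$)
$r + 4352 = 3567 + 4352 = 7919$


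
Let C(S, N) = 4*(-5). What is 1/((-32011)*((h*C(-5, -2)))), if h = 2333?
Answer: 1/1493633260 ≈ 6.6951e-10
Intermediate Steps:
C(S, N) = -20
1/((-32011)*((h*C(-5, -2)))) = 1/((-32011)*((2333*(-20)))) = -1/32011/(-46660) = -1/32011*(-1/46660) = 1/1493633260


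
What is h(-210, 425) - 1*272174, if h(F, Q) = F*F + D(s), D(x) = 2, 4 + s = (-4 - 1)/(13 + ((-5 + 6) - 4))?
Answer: -228072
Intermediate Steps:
s = -9/2 (s = -4 + (-4 - 1)/(13 + ((-5 + 6) - 4)) = -4 - 5/(13 + (1 - 4)) = -4 - 5/(13 - 3) = -4 - 5/10 = -4 - 5*1/10 = -4 - 1/2 = -9/2 ≈ -4.5000)
h(F, Q) = 2 + F**2 (h(F, Q) = F*F + 2 = F**2 + 2 = 2 + F**2)
h(-210, 425) - 1*272174 = (2 + (-210)**2) - 1*272174 = (2 + 44100) - 272174 = 44102 - 272174 = -228072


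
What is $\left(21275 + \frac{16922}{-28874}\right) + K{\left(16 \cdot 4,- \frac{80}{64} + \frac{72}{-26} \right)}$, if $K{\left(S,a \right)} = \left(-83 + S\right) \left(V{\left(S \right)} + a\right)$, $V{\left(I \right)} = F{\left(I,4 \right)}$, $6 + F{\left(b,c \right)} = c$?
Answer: $\frac{16057069967}{750724} \approx 21389.0$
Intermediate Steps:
$F{\left(b,c \right)} = -6 + c$
$V{\left(I \right)} = -2$ ($V{\left(I \right)} = -6 + 4 = -2$)
$K{\left(S,a \right)} = \left(-83 + S\right) \left(-2 + a\right)$
$\left(21275 + \frac{16922}{-28874}\right) + K{\left(16 \cdot 4,- \frac{80}{64} + \frac{72}{-26} \right)} = \left(21275 + \frac{16922}{-28874}\right) - \left(-166 + 83 \left(- \frac{80}{64} + \frac{72}{-26}\right) - 16 \cdot 4 \left(- \frac{80}{64} + \frac{72}{-26}\right) + 2 \cdot 16 \cdot 4\right) = \left(21275 + 16922 \left(- \frac{1}{28874}\right)\right) + \left(166 - 83 \left(\left(-80\right) \frac{1}{64} + 72 \left(- \frac{1}{26}\right)\right) - 128 + 64 \left(\left(-80\right) \frac{1}{64} + 72 \left(- \frac{1}{26}\right)\right)\right) = \left(21275 - \frac{8461}{14437}\right) + \left(166 - 83 \left(- \frac{5}{4} - \frac{36}{13}\right) - 128 + 64 \left(- \frac{5}{4} - \frac{36}{13}\right)\right) = \frac{307138714}{14437} + \left(166 - - \frac{17347}{52} - 128 + 64 \left(- \frac{209}{52}\right)\right) = \frac{307138714}{14437} + \left(166 + \frac{17347}{52} - 128 - \frac{3344}{13}\right) = \frac{307138714}{14437} + \frac{5947}{52} = \frac{16057069967}{750724}$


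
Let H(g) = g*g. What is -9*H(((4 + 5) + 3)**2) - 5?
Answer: -186629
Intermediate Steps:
H(g) = g**2
-9*H(((4 + 5) + 3)**2) - 5 = -9*((4 + 5) + 3)**4 - 5 = -9*(9 + 3)**4 - 5 = -9*(12**2)**2 - 5 = -9*144**2 - 5 = -9*20736 - 5 = -186624 - 5 = -186629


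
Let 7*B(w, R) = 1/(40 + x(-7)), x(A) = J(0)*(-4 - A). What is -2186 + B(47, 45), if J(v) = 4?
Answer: -795703/364 ≈ -2186.0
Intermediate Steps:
x(A) = -16 - 4*A (x(A) = 4*(-4 - A) = -16 - 4*A)
B(w, R) = 1/364 (B(w, R) = 1/(7*(40 + (-16 - 4*(-7)))) = 1/(7*(40 + (-16 + 28))) = 1/(7*(40 + 12)) = (⅐)/52 = (⅐)*(1/52) = 1/364)
-2186 + B(47, 45) = -2186 + 1/364 = -795703/364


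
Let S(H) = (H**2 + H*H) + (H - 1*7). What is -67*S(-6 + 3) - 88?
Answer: -624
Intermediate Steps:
S(H) = -7 + H + 2*H**2 (S(H) = (H**2 + H**2) + (H - 7) = 2*H**2 + (-7 + H) = -7 + H + 2*H**2)
-67*S(-6 + 3) - 88 = -67*(-7 + (-6 + 3) + 2*(-6 + 3)**2) - 88 = -67*(-7 - 3 + 2*(-3)**2) - 88 = -67*(-7 - 3 + 2*9) - 88 = -67*(-7 - 3 + 18) - 88 = -67*8 - 88 = -536 - 88 = -624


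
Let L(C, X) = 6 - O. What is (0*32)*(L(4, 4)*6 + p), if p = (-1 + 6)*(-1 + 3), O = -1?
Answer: 0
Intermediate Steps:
L(C, X) = 7 (L(C, X) = 6 - 1*(-1) = 6 + 1 = 7)
p = 10 (p = 5*2 = 10)
(0*32)*(L(4, 4)*6 + p) = (0*32)*(7*6 + 10) = 0*(42 + 10) = 0*52 = 0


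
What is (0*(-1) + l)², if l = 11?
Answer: 121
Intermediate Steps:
(0*(-1) + l)² = (0*(-1) + 11)² = (0 + 11)² = 11² = 121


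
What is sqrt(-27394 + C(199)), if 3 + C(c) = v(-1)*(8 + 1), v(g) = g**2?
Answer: 2*I*sqrt(6847) ≈ 165.49*I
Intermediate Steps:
C(c) = 6 (C(c) = -3 + (-1)**2*(8 + 1) = -3 + 1*9 = -3 + 9 = 6)
sqrt(-27394 + C(199)) = sqrt(-27394 + 6) = sqrt(-27388) = 2*I*sqrt(6847)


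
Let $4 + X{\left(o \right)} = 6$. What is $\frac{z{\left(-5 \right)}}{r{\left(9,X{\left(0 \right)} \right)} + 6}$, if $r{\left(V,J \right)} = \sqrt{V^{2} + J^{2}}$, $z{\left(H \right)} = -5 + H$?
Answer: $\frac{60}{49} - \frac{10 \sqrt{85}}{49} \approx -0.65705$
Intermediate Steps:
$X{\left(o \right)} = 2$ ($X{\left(o \right)} = -4 + 6 = 2$)
$r{\left(V,J \right)} = \sqrt{J^{2} + V^{2}}$
$\frac{z{\left(-5 \right)}}{r{\left(9,X{\left(0 \right)} \right)} + 6} = \frac{-5 - 5}{\sqrt{2^{2} + 9^{2}} + 6} = - \frac{10}{\sqrt{4 + 81} + 6} = - \frac{10}{\sqrt{85} + 6} = - \frac{10}{6 + \sqrt{85}}$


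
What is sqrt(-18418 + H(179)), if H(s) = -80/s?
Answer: I*sqrt(590145458)/179 ≈ 135.71*I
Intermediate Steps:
sqrt(-18418 + H(179)) = sqrt(-18418 - 80/179) = sqrt(-3296902/179) = I*sqrt(590145458)/179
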